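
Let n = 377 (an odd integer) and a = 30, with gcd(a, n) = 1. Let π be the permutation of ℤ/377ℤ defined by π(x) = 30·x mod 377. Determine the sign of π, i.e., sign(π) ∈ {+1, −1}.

Trace 1: π^k(1) = [1, 30, 146, 233, 204, 88] for k=0..5.
Cycle type of π: 6×58 + 1×29; total 87 cycles.
377 − 87 = 290 transpositions; sign(π) = (−1)^290 = +1.
The Jacobi symbol (30|377) = +1 (Zolotarev) agrees.

+1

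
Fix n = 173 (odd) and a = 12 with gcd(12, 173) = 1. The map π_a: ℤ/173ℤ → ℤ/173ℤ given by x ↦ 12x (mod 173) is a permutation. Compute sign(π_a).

-1

Trace 115: π^k(115) = [115, 169, 125, 116, 8, 96, 114] for k=0..6.
The orbit structure of x ↦ 12x mod 173: 2 orbits of sizes [172, 1].
With 2 cycles on 173 points, sign = (−1)^{173−2} = -1.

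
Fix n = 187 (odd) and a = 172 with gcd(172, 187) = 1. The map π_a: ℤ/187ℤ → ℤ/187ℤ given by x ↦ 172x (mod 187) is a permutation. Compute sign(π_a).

-1

Start at x=161: 161 → 16 → 134 → 47 → 43 → 103 → 138 → … (one orbit).
π_172 has 8 disjoint cycles with lengths [40, 40, 40, 40, 10, 8, 8, 1] on {0,…,186}.
8 cycles on 187: each ℓ→(−1)^(ℓ−1), product (−1)^179 = -1.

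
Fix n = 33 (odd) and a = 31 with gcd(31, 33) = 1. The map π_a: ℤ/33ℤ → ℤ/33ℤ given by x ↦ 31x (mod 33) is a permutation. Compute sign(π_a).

Trace 4: π^k(4) = [4, 25, 16, 1, 31] for k=0..4.
9 cycles of lengths [5, 5, 5, 5, 5, 5, 1, 1, 1].
9 cycles on 33: each ℓ→(−1)^(ℓ−1), product (−1)^24 = +1.

+1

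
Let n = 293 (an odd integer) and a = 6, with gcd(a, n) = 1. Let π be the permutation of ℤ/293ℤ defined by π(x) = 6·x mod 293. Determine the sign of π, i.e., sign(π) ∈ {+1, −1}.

Trace 226: π^k(226) = [226, 184, 225, 178, 189, 255, 65] for k=0..6.
3 cycles of lengths [146, 146, 1].
293 − 3 = 290 transpositions; sign(π) = (−1)^290 = +1.
Via Zolotarev, sign(π_{6}) = (6|293) = +1.

+1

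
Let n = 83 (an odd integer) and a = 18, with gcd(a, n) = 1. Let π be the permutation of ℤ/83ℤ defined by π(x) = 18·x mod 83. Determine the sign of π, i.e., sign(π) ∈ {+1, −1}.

-1

Trace 62: π^k(62) = [62, 37, 2, 36, 67, 44, 45] for k=0..6.
Decompose π into cycles: lengths [82, 1] (2 cycles, including the fixed point 0).
sign(π) = (−1)^{n − #cycles} = (−1)^{83−2} = (−1)^81 = -1.
(18|83)_J = -1 (Zolotarev's lemma cross-check).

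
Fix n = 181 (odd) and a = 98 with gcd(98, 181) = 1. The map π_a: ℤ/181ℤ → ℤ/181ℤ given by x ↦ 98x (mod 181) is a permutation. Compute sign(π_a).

Orbit of 39 under x↦98x: [39, 21, 67, 50, 13, 7, 143]… (length divides ord_181(98)).
Cycle type of π: 180 + 1; total 2 cycles.
n − c = 181 − 2 = 179; sign = (−1)^179 = -1.
Via Zolotarev, sign(π_{98}) = (98|181) = -1.

-1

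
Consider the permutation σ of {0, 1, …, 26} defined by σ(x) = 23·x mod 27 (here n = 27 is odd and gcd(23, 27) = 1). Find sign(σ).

Start at x=19: 19 → 5 → 7 → 26 → 4 → 11 → 10 → … (one orbit).
Cycle lengths of π_23 on ℤ/27ℤ: [18, 6, 2, 1]; 4 cycles in total.
n − c = 27 − 4 = 23; sign = (−1)^23 = -1.
The Jacobi symbol (23|27) = -1 (Zolotarev) agrees.

-1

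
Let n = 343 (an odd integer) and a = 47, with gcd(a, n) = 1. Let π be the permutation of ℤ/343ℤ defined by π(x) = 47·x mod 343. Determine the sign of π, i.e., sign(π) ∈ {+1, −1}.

Orbit of 79 under x↦47x: [79, 283, 267, 201, 186, 167, 303]… (length divides ord_343(47)).
Cycle lengths of π_47 on ℤ/343ℤ: [294, 42, 6, 1]; 4 cycles in total.
343 − 4 = 339 transpositions; sign(π) = (−1)^339 = -1.

-1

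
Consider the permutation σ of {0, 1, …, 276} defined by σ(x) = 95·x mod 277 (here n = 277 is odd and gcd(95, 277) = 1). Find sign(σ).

Trace 276: π^k(276) = [276, 182, 116, 217, 117, 35, 1] for k=0..6.
π_95 has 24 disjoint cycles with lengths [12, 12, 12, 12, 12, 12, 12, 12, 12, 12, 12, 12, 12, 12, 12, 12, 12, 12, 12, 12, 12, 12, 12, 1] on {0,…,276}.
n − c = 277 − 24 = 253; sign = (−1)^253 = -1.
(95|277)_J = -1 (Zolotarev's lemma cross-check).

-1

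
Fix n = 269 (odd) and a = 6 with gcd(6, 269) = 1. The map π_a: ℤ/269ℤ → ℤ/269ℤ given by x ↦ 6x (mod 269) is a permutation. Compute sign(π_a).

Start at x=164: 164 → 177 → 255 → 185 → 34 → 204 → 148 → … (one orbit).
3 cycles of lengths [134, 134, 1].
3 cycles on 269: each ℓ→(−1)^(ℓ−1), product (−1)^266 = +1.

+1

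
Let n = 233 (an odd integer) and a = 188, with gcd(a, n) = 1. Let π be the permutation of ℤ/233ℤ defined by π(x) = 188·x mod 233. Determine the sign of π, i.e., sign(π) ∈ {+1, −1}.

Start at x=224: 224 → 172 → 182 → 198 → 177 → 190 → 71 → … (one orbit).
2 cycles of lengths [232, 1].
sign(π) = (−1)^{n − #cycles} = (−1)^{233−2} = (−1)^231 = -1.

-1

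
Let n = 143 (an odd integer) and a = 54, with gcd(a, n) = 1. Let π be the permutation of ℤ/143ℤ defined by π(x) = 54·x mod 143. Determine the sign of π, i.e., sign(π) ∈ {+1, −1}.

Orbit of 54 under x↦54x: [54, 56, 21, 133, 32, 12, 76]… (length divides ord_143(54)).
Decompose π into cycles: lengths [12, 12, 12, 12, 12, 12, 12, 12, 12, 12, 12, 2, 2, 2, 2, 2, 1] (17 cycles, including the fixed point 0).
With 17 cycles on 143 points, sign = (−1)^{143−17} = +1.

+1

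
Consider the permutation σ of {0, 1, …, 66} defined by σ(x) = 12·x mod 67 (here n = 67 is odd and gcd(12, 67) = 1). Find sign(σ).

-1

Orbit of 54 under x↦12x: [54, 45, 4, 48, 40, 11, 65]… (length divides ord_67(12)).
π_12 has 2 disjoint cycles with lengths [66, 1] on {0,…,66}.
With 2 cycles on 67 points, sign = (−1)^{67−2} = -1.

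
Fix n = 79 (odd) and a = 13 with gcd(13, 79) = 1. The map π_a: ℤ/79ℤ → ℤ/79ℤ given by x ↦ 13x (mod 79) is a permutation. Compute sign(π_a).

Trace 32: π^k(32) = [32, 21, 36, 73, 1, 13, 11] for k=0..6.
Decompose π into cycles: lengths [39, 39, 1] (3 cycles, including the fixed point 0).
With 3 cycles on 79 points, sign = (−1)^{79−3} = +1.
Via Zolotarev, sign(π_{13}) = (13|79) = +1.

+1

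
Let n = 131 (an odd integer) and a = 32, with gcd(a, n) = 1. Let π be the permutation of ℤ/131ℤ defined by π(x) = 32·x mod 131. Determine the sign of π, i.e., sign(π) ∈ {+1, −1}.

-1

Orbit of 86 under x↦32x: [86, 1, 32, 107, 18, 52, 92]… (length divides ord_131(32)).
The orbit structure of x ↦ 32x mod 131: 6 orbits of sizes [26, 26, 26, 26, 26, 1].
sign(π) = (−1)^{n − #cycles} = (−1)^{131−6} = (−1)^125 = -1.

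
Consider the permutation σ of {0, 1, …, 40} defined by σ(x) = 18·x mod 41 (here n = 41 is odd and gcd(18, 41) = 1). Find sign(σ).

Trace 18: π^k(18) = [18, 37, 10, 16, 1] for k=0..4.
Cycle lengths of π_18 on ℤ/41ℤ: [5, 5, 5, 5, 5, 5, 5, 5, 1]; 9 cycles in total.
41 − 9 = 32 transpositions; sign(π) = (−1)^32 = +1.

+1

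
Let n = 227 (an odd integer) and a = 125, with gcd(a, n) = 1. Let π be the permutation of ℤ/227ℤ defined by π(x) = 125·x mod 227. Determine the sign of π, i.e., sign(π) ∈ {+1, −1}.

Trace 61: π^k(61) = [61, 134, 179, 129, 8, 92, 150] for k=0..6.
Cycle lengths of π_125 on ℤ/227ℤ: [226, 1]; 2 cycles in total.
n − c = 227 − 2 = 225; sign = (−1)^225 = -1.
Zolotarev: (125|227) = -1, matching the cycle-count sign.

-1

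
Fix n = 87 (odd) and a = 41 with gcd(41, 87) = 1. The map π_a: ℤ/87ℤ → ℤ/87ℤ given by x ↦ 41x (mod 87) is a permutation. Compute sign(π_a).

Orbit of 1 under x↦41x: [1, 41, 28, 17]… (length divides ord_87(41)).
π_41 has 23 disjoint cycles with lengths [4, 4, 4, 4, 4, 4, 4, 4, 4, 4, 4, 4, 4, 4, 4, 4, 4, 4, 4, 4, 4, 2, 1] on {0,…,86}.
sign(π) = (−1)^{n − #cycles} = (−1)^{87−23} = (−1)^64 = +1.
(41|87)_J = +1 (Zolotarev's lemma cross-check).

+1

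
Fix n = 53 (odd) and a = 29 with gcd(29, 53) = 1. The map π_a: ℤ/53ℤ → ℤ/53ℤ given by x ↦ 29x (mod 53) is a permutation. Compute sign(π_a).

Trace 29: π^k(29) = [29, 46, 9, 49, 43, 28, 17] for k=0..6.
Cycle lengths of π_29 on ℤ/53ℤ: [26, 26, 1]; 3 cycles in total.
Σ(ℓ_i−1) = 53−3 = 50; sign = (−1)^50 = +1.

+1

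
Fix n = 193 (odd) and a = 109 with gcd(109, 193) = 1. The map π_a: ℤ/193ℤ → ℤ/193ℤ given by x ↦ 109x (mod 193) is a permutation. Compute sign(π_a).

Start at x=84: 84 → 85 → 1 → 109 → 108 → 192 → 84 (one orbit).
Cycle lengths of π_109 on ℤ/193ℤ: [6, 6, 6, 6, 6, 6, 6, 6, 6, 6, 6, 6, 6, 6, 6, 6, 6, 6, 6, 6, 6, 6, 6, 6, 6, 6, 6, 6, 6, 6, 6, 6, 1]; 33 cycles in total.
sign(π) = (−1)^{n − #cycles} = (−1)^{193−33} = (−1)^160 = +1.
The Jacobi symbol (109|193) = +1 (Zolotarev) agrees.

+1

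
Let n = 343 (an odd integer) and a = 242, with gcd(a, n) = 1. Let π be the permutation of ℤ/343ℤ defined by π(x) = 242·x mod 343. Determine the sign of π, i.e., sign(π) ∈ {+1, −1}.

+1

Start at x=326: 326 → 2 → 141 → 165 → 142 → 64 → 53 → … (one orbit).
The orbit structure of x ↦ 242x mod 343: 7 orbits of sizes [147, 147, 21, 21, 3, 3, 1].
sign(π) = (−1)^{n − #cycles} = (−1)^{343−7} = (−1)^336 = +1.
Check: (242/343) = +1 by Zolotarev.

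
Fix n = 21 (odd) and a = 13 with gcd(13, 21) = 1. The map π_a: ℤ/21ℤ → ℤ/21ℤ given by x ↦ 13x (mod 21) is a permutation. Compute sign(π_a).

-1

Trace 1: π^k(1) = [1, 13] for k=0..1.
Cycle lengths of π_13 on ℤ/21ℤ: [2, 2, 2, 2, 2, 2, 2, 2, 2, 1, 1, 1]; 12 cycles in total.
n − c = 21 − 12 = 9; sign = (−1)^9 = -1.
Check: (13/21) = -1 by Zolotarev.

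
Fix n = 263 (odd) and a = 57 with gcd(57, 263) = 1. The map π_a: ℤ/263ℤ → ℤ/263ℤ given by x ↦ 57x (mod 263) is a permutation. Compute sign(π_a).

-1

Orbit of 61 under x↦57x: [61, 58, 150, 134, 11, 101, 234]… (length divides ord_263(57)).
Cycle type of π: 262 + 1; total 2 cycles.
Σ(ℓ_i−1) = 263−2 = 261; sign = (−1)^261 = -1.
Check: (57/263) = -1 by Zolotarev.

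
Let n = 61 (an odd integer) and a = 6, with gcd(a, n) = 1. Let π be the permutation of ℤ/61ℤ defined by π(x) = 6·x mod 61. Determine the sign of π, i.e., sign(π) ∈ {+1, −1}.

Start at x=56: 56 → 31 → 3 → 18 → 47 → 38 → 45 → … (one orbit).
Cycle type of π: 60 + 1; total 2 cycles.
Σ(ℓ_i−1) = 61−2 = 59; sign = (−1)^59 = -1.
(6|61)_J = -1 (Zolotarev's lemma cross-check).

-1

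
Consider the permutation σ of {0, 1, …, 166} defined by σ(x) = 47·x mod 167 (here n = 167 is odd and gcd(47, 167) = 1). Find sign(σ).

Start at x=38: 38 → 116 → 108 → 66 → 96 → 3 → 141 → … (one orbit).
Decompose π into cycles: lengths [83, 83, 1] (3 cycles, including the fixed point 0).
Σ(ℓ_i−1) = 167−3 = 164; sign = (−1)^164 = +1.
Via Zolotarev, sign(π_{47}) = (47|167) = +1.

+1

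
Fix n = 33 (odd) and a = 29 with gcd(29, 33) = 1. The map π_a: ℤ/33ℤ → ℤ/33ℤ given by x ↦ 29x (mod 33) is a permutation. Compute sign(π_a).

Trace 25: π^k(25) = [25, 32, 4, 17, 31, 8, 1] for k=0..6.
π_29 has 5 disjoint cycles with lengths [10, 10, 10, 2, 1] on {0,…,32}.
Σ(ℓ_i−1) = 33−5 = 28; sign = (−1)^28 = +1.
Check: (29/33) = +1 by Zolotarev.

+1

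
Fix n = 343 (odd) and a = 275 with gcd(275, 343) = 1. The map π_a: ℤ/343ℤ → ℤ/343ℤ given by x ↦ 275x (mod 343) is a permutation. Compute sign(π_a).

+1

Start at x=177: 177 → 312 → 50 → 30 → 18 → 148 → 226 → … (one orbit).
Decompose π into cycles: lengths [21, 21, 21, 21, 21, 21, 21, 21, 21, 21, 21, 21, 21, 21, 3, 3, 3, 3, 3, 3, 3, 3, 3, 3, 3, 3, 3, 3, 3, 3, 1] (31 cycles, including the fixed point 0).
343 − 31 = 312 transpositions; sign(π) = (−1)^312 = +1.
(275|343)_J = +1 (Zolotarev's lemma cross-check).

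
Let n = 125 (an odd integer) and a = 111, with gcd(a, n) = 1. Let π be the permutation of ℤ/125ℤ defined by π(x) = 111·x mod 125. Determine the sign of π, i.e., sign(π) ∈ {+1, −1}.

+1

Start at x=11: 11 → 96 → 31 → 66 → 76 → 61 → 21 → … (one orbit).
The orbit structure of x ↦ 111x mod 125: 13 orbits of sizes [25, 25, 25, 25, 5, 5, 5, 5, 1, 1, 1, 1, 1].
Σ(ℓ_i−1) = 125−13 = 112; sign = (−1)^112 = +1.
(111|125)_J = +1 (Zolotarev's lemma cross-check).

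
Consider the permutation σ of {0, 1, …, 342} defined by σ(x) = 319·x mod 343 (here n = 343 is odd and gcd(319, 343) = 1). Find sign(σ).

Orbit of 291 under x↦319x: [291, 219, 232, 263, 205, 225, 88]… (length divides ord_343(319)).
7 cycles of lengths [147, 147, 21, 21, 3, 3, 1].
With 7 cycles on 343 points, sign = (−1)^{343−7} = +1.
Via Zolotarev, sign(π_{319}) = (319|343) = +1.

+1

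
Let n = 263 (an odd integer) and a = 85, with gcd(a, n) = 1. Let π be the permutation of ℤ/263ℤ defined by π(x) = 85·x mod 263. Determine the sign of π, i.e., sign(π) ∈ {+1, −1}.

-1

Orbit of 216 under x↦85x: [216, 213, 221, 112, 52, 212, 136]… (length divides ord_263(85)).
Cycle type of π: 262 + 1; total 2 cycles.
With 2 cycles on 263 points, sign = (−1)^{263−2} = -1.
Via Zolotarev, sign(π_{85}) = (85|263) = -1.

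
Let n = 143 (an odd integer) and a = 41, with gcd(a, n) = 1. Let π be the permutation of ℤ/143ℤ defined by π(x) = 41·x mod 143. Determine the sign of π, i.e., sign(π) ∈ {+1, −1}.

Orbit of 128 under x↦41x: [128, 100, 96, 75, 72, 92, 54]… (length divides ord_143(41)).
Cycle type of π: 60×2 + 12 + 10 + 1; total 5 cycles.
sign(π) = (−1)^{n − #cycles} = (−1)^{143−5} = (−1)^138 = +1.
Check: (41/143) = +1 by Zolotarev.

+1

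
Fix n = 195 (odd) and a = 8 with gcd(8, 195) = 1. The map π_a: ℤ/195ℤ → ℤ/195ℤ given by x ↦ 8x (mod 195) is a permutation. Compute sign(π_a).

-1

Start at x=1: 1 → 8 → 64 → 122 → 1 (one orbit).
π_8 has 50 disjoint cycles with lengths [4, 4, 4, 4, 4, 4, 4, 4, 4, 4, 4, 4, 4, 4, 4, 4, 4, 4, 4, 4, 4, 4, 4, 4, 4, 4, 4, 4, 4, 4, 4, 4, 4, 4, 4, 4, 4, 4, 4, 4, 4, 4, 4, 4, 4, 4, 4, 4, 2, 1] on {0,…,194}.
195 − 50 = 145 transpositions; sign(π) = (−1)^145 = -1.
Zolotarev: (8|195) = -1, matching the cycle-count sign.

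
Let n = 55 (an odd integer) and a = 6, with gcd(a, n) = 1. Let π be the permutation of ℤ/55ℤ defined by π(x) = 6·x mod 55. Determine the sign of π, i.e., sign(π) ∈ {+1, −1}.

-1

Orbit of 46 under x↦6x: [46, 1, 6, 36, 51, 31, 21]… (length divides ord_55(6)).
Cycle type of π: 10×5 + 1×5; total 10 cycles.
With 10 cycles on 55 points, sign = (−1)^{55−10} = -1.
Zolotarev: (6|55) = -1, matching the cycle-count sign.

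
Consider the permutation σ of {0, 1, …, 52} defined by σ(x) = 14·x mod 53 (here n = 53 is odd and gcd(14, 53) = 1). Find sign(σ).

Start at x=30: 30 → 49 → 50 → 11 → 48 → 36 → 27 → … (one orbit).
2 cycles of lengths [52, 1].
Σ(ℓ_i−1) = 53−2 = 51; sign = (−1)^51 = -1.

-1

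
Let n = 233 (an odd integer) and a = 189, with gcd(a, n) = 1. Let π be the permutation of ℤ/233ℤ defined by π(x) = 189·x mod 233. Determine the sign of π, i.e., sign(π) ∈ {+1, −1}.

Start at x=74: 74 → 6 → 202 → 199 → 98 → 115 → 66 → … (one orbit).
Cycle lengths of π_189 on ℤ/233ℤ: [232, 1]; 2 cycles in total.
2 cycles on 233: each ℓ→(−1)^(ℓ−1), product (−1)^231 = -1.
The Jacobi symbol (189|233) = -1 (Zolotarev) agrees.

-1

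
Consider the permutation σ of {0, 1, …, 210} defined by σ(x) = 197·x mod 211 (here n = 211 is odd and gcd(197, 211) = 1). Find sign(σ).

-1

Orbit of 197 under x↦197x: [197, 196, 210, 14, 15, 1]… (length divides ord_211(197)).
Cycle lengths of π_197 on ℤ/211ℤ: [6, 6, 6, 6, 6, 6, 6, 6, 6, 6, 6, 6, 6, 6, 6, 6, 6, 6, 6, 6, 6, 6, 6, 6, 6, 6, 6, 6, 6, 6, 6, 6, 6, 6, 6, 1]; 36 cycles in total.
Σ(ℓ_i−1) = 211−36 = 175; sign = (−1)^175 = -1.
Via Zolotarev, sign(π_{197}) = (197|211) = -1.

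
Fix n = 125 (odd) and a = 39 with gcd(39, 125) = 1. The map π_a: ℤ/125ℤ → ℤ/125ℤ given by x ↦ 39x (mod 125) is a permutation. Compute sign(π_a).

Trace 89: π^k(89) = [89, 96, 119, 16, 124, 86, 104] for k=0..6.
7 cycles of lengths [50, 50, 10, 10, 2, 2, 1].
With 7 cycles on 125 points, sign = (−1)^{125−7} = +1.
Via Zolotarev, sign(π_{39}) = (39|125) = +1.

+1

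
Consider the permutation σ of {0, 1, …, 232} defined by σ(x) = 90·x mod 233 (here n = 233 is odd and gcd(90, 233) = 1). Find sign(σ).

Start at x=129: 129 → 193 → 128 → 103 → 183 → 160 → 187 → … (one orbit).
Cycle type of π: 232 + 1; total 2 cycles.
Σ(ℓ_i−1) = 233−2 = 231; sign = (−1)^231 = -1.

-1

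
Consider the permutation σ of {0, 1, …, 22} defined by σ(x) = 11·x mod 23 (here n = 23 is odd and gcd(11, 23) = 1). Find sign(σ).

-1

Trace 16: π^k(16) = [16, 15, 4, 21, 1, 11, 6] for k=0..6.
Cycle lengths of π_11 on ℤ/23ℤ: [22, 1]; 2 cycles in total.
With 2 cycles on 23 points, sign = (−1)^{23−2} = -1.
Check: (11/23) = -1 by Zolotarev.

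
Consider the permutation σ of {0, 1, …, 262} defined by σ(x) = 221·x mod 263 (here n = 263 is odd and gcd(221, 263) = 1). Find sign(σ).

Trace 13: π^k(13) = [13, 243, 51, 225, 18, 33, 192] for k=0..6.
π_221 has 3 disjoint cycles with lengths [131, 131, 1] on {0,…,262}.
3 cycles on 263: each ℓ→(−1)^(ℓ−1), product (−1)^260 = +1.
Zolotarev: (221|263) = +1, matching the cycle-count sign.

+1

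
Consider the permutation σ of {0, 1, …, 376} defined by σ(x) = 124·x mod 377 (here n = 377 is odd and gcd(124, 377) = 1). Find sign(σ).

+1

Trace 146: π^k(146) = [146, 8, 238, 106, 326, 85, 361] for k=0..6.
Cycle lengths of π_124 on ℤ/377ℤ: [84, 84, 84, 84, 28, 12, 1]; 7 cycles in total.
sign(π) = (−1)^{n − #cycles} = (−1)^{377−7} = (−1)^370 = +1.
(124|377)_J = +1 (Zolotarev's lemma cross-check).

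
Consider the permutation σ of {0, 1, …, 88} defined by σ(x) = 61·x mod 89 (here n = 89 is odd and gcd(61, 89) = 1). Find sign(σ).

-1

Orbit of 56 under x↦61x: [56, 34, 27, 45, 75, 36, 60]… (length divides ord_89(61)).
2 cycles of lengths [88, 1].
2 cycles on 89: each ℓ→(−1)^(ℓ−1), product (−1)^87 = -1.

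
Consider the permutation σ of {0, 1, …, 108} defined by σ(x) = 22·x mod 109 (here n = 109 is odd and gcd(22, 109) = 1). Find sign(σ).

Trace 26: π^k(26) = [26, 27, 49, 97, 63, 78, 81] for k=0..6.
5 cycles of lengths [27, 27, 27, 27, 1].
With 5 cycles on 109 points, sign = (−1)^{109−5} = +1.

+1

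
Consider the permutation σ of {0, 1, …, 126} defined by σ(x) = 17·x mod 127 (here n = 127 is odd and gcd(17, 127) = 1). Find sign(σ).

+1

Start at x=82: 82 → 124 → 76 → 22 → 120 → 8 → 9 → … (one orbit).
Cycle lengths of π_17 on ℤ/127ℤ: [63, 63, 1]; 3 cycles in total.
sign(π) = (−1)^{n − #cycles} = (−1)^{127−3} = (−1)^124 = +1.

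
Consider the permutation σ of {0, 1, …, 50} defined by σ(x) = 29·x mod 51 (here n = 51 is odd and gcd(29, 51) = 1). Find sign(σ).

Start at x=44: 44 → 1 → 29 → 25 → 11 → 13 → 20 → … (one orbit).
π_29 has 5 disjoint cycles with lengths [16, 16, 16, 2, 1] on {0,…,50}.
With 5 cycles on 51 points, sign = (−1)^{51−5} = +1.

+1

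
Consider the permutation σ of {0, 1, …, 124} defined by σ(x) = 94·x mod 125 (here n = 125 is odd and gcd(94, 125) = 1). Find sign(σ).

+1

Trace 56: π^k(56) = [56, 14, 66, 79, 51, 44, 11] for k=0..6.
Cycle type of π: 50×2 + 10×2 + 2×2 + 1; total 7 cycles.
Σ(ℓ_i−1) = 125−7 = 118; sign = (−1)^118 = +1.
The Jacobi symbol (94|125) = +1 (Zolotarev) agrees.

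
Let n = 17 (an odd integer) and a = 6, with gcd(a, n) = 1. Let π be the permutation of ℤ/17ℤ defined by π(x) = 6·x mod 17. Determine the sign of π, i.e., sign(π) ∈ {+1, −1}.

-1

Trace 10: π^k(10) = [10, 9, 3, 1, 6, 2, 12] for k=0..6.
Cycle lengths of π_6 on ℤ/17ℤ: [16, 1]; 2 cycles in total.
2 cycles on 17: each ℓ→(−1)^(ℓ−1), product (−1)^15 = -1.
Check: (6/17) = -1 by Zolotarev.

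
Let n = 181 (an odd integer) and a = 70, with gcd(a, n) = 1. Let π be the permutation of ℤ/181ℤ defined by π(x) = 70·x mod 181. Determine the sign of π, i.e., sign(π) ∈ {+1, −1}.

Trace 15: π^k(15) = [15, 145, 14, 75, 1, 70, 13] for k=0..6.
Decompose π into cycles: lengths [45, 45, 45, 45, 1] (5 cycles, including the fixed point 0).
5 cycles on 181: each ℓ→(−1)^(ℓ−1), product (−1)^176 = +1.
Via Zolotarev, sign(π_{70}) = (70|181) = +1.

+1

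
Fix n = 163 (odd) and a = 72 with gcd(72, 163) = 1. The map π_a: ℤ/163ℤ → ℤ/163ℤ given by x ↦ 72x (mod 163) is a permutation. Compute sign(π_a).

Start at x=128: 128 → 88 → 142 → 118 → 20 → 136 → 12 → … (one orbit).
Decompose π into cycles: lengths [162, 1] (2 cycles, including the fixed point 0).
n − c = 163 − 2 = 161; sign = (−1)^161 = -1.
The Jacobi symbol (72|163) = -1 (Zolotarev) agrees.

-1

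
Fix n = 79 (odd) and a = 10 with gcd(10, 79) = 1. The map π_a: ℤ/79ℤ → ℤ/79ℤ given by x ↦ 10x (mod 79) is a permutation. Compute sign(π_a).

+1

Start at x=38: 38 → 64 → 8 → 1 → 10 → 21 → 52 → … (one orbit).
π_10 has 7 disjoint cycles with lengths [13, 13, 13, 13, 13, 13, 1] on {0,…,78}.
n − c = 79 − 7 = 72; sign = (−1)^72 = +1.
Zolotarev: (10|79) = +1, matching the cycle-count sign.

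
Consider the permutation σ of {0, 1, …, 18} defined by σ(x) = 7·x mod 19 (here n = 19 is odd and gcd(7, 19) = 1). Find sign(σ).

Trace 1: π^k(1) = [1, 7, 11] for k=0..2.
Cycle type of π: 3×6 + 1; total 7 cycles.
n − c = 19 − 7 = 12; sign = (−1)^12 = +1.

+1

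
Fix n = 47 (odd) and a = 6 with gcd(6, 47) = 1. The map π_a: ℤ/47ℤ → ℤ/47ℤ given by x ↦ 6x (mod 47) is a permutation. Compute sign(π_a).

+1

Start at x=1: 1 → 6 → 36 → 28 → 27 → 21 → 32 → … (one orbit).
The orbit structure of x ↦ 6x mod 47: 3 orbits of sizes [23, 23, 1].
n − c = 47 − 3 = 44; sign = (−1)^44 = +1.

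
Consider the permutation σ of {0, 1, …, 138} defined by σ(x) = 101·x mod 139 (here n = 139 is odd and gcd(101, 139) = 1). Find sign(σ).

-1

Orbit of 4 under x↦101x: [4, 126, 77, 132, 127, 39, 47]… (length divides ord_139(101)).
π_101 has 2 disjoint cycles with lengths [138, 1] on {0,…,138}.
Σ(ℓ_i−1) = 139−2 = 137; sign = (−1)^137 = -1.
(101|139)_J = -1 (Zolotarev's lemma cross-check).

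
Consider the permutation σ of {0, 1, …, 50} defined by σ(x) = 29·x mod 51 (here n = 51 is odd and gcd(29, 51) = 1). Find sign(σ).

Trace 19: π^k(19) = [19, 41, 16, 5, 43, 23, 4] for k=0..6.
π_29 has 5 disjoint cycles with lengths [16, 16, 16, 2, 1] on {0,…,50}.
n − c = 51 − 5 = 46; sign = (−1)^46 = +1.
(29|51)_J = +1 (Zolotarev's lemma cross-check).

+1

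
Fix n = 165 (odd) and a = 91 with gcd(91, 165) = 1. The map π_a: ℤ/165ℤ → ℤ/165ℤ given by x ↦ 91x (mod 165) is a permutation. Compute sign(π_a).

+1

Start at x=31: 31 → 16 → 136 → 1 → 91 → 31 (one orbit).
Decompose π into cycles: lengths [5, 5, 5, 5, 5, 5, 5, 5, 5, 5, 5, 5, 5, 5, 5, 5, 5, 5, 5, 5, 5, 5, 5, 5, 5, 5, 5, 5, 5, 5, 1, 1, 1, 1, 1, 1, 1, 1, 1, 1, 1, 1, 1, 1, 1] (45 cycles, including the fixed point 0).
165 − 45 = 120 transpositions; sign(π) = (−1)^120 = +1.
(91|165)_J = +1 (Zolotarev's lemma cross-check).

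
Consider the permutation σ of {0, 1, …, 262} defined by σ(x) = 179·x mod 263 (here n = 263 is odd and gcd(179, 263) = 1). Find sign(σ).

+1

Orbit of 137 under x↦179x: [137, 64, 147, 13, 223, 204, 222]… (length divides ord_263(179)).
Cycle lengths of π_179 on ℤ/263ℤ: [131, 131, 1]; 3 cycles in total.
3 cycles on 263: each ℓ→(−1)^(ℓ−1), product (−1)^260 = +1.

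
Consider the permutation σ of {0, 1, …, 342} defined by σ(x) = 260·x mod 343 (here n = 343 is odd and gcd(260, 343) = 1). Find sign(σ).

Orbit of 106 under x↦260x: [106, 120, 330, 50, 309, 78, 43]… (length divides ord_343(260)).
The orbit structure of x ↦ 260x mod 343: 19 orbits of sizes [49, 49, 49, 49, 49, 49, 7, 7, 7, 7, 7, 7, 1, 1, 1, 1, 1, 1, 1].
With 19 cycles on 343 points, sign = (−1)^{343−19} = +1.

+1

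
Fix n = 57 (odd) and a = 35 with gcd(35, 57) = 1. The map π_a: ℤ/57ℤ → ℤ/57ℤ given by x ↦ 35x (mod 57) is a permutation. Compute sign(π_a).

Trace 11: π^k(11) = [11, 43, 23, 7, 17, 25, 20] for k=0..6.
The orbit structure of x ↦ 35x mod 57: 6 orbits of sizes [18, 18, 9, 9, 2, 1].
57 − 6 = 51 transpositions; sign(π) = (−1)^51 = -1.
(35|57)_J = -1 (Zolotarev's lemma cross-check).

-1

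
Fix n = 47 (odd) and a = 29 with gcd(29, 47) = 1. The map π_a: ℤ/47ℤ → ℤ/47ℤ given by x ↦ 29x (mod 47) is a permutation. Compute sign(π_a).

-1

Start at x=31: 31 → 6 → 33 → 17 → 23 → 9 → 26 → … (one orbit).
Cycle type of π: 46 + 1; total 2 cycles.
Σ(ℓ_i−1) = 47−2 = 45; sign = (−1)^45 = -1.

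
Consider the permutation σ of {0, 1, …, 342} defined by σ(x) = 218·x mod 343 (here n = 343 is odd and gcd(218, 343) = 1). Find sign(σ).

Start at x=64: 64 → 232 → 155 → 176 → 295 → 169 → 141 → … (one orbit).
Cycle lengths of π_218 on ℤ/343ℤ: [49, 49, 49, 49, 49, 49, 7, 7, 7, 7, 7, 7, 1, 1, 1, 1, 1, 1, 1]; 19 cycles in total.
19 cycles on 343: each ℓ→(−1)^(ℓ−1), product (−1)^324 = +1.

+1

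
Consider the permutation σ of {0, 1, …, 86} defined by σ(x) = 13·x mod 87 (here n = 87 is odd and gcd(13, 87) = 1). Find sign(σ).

Start at x=4: 4 → 52 → 67 → 1 → 13 → 82 → 22 → … (one orbit).
Cycle type of π: 14×6 + 1×3; total 9 cycles.
With 9 cycles on 87 points, sign = (−1)^{87−9} = +1.
The Jacobi symbol (13|87) = +1 (Zolotarev) agrees.

+1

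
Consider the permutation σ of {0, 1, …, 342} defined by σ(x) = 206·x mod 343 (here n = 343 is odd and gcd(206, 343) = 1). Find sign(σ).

Start at x=156: 156 → 237 → 116 → 229 → 183 → 311 → 268 → … (one orbit).
Cycle lengths of π_206 on ℤ/343ℤ: [294, 42, 6, 1]; 4 cycles in total.
sign(π) = (−1)^{n − #cycles} = (−1)^{343−4} = (−1)^339 = -1.

-1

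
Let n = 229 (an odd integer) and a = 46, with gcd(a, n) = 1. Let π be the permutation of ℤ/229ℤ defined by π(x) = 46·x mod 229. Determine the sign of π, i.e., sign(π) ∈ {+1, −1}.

Trace 226: π^k(226) = [226, 91, 64, 196, 85, 17, 95] for k=0..6.
The orbit structure of x ↦ 46x mod 229: 3 orbits of sizes [114, 114, 1].
With 3 cycles on 229 points, sign = (−1)^{229−3} = +1.
Zolotarev: (46|229) = +1, matching the cycle-count sign.

+1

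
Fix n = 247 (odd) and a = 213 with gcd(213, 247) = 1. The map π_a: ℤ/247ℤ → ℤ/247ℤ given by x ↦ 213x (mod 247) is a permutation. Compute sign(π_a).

-1

Trace 47: π^k(47) = [47, 131, 239, 25, 138, 1, 213] for k=0..6.
π_213 has 12 disjoint cycles with lengths [36, 36, 36, 36, 36, 36, 9, 9, 4, 4, 4, 1] on {0,…,246}.
Σ(ℓ_i−1) = 247−12 = 235; sign = (−1)^235 = -1.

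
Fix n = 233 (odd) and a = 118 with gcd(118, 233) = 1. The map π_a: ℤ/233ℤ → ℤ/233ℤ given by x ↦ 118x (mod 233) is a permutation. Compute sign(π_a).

-1

Trace 209: π^k(209) = [209, 197, 179, 152, 228, 109, 47] for k=0..6.
Cycle type of π: 232 + 1; total 2 cycles.
n − c = 233 − 2 = 231; sign = (−1)^231 = -1.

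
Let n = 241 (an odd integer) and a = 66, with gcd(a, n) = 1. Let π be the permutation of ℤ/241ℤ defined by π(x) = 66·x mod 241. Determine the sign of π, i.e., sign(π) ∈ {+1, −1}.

Start at x=43: 43 → 187 → 51 → 233 → 195 → 97 → 136 → … (one orbit).
2 cycles of lengths [240, 1].
241 − 2 = 239 transpositions; sign(π) = (−1)^239 = -1.

-1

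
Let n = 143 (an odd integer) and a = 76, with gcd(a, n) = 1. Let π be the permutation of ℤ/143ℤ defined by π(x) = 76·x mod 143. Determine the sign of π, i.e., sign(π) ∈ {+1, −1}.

Start at x=100: 100 → 21 → 23 → 32 → 1 → 76 → 56 → … (one orbit).
17 cycles of lengths [12, 12, 12, 12, 12, 12, 12, 12, 12, 12, 12, 2, 2, 2, 2, 2, 1].
17 cycles on 143: each ℓ→(−1)^(ℓ−1), product (−1)^126 = +1.

+1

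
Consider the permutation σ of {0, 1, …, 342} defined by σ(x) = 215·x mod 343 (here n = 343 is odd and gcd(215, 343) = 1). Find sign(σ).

-1

Trace 324: π^k(324) = [324, 31, 148, 264, 165, 146, 177] for k=0..6.
The orbit structure of x ↦ 215x mod 343: 16 orbits of sizes [42, 42, 42, 42, 42, 42, 42, 6, 6, 6, 6, 6, 6, 6, 6, 1].
16 cycles on 343: each ℓ→(−1)^(ℓ−1), product (−1)^327 = -1.
Via Zolotarev, sign(π_{215}) = (215|343) = -1.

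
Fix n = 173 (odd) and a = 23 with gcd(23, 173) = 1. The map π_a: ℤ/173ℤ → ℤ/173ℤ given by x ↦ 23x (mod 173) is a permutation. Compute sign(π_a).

+1

Orbit of 152 under x↦23x: [152, 36, 136, 14, 149, 140, 106]… (length divides ord_173(23)).
Cycle type of π: 43×4 + 1; total 5 cycles.
n − c = 173 − 5 = 168; sign = (−1)^168 = +1.
(23|173)_J = +1 (Zolotarev's lemma cross-check).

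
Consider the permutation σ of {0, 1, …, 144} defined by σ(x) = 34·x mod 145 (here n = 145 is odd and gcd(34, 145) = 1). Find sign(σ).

Start at x=81: 81 → 144 → 111 → 4 → 136 → 129 → 36 → … (one orbit).
Decompose π into cycles: lengths [14, 14, 14, 14, 14, 14, 14, 14, 14, 14, 2, 2, 1] (13 cycles, including the fixed point 0).
sign(π) = (−1)^{n − #cycles} = (−1)^{145−13} = (−1)^132 = +1.

+1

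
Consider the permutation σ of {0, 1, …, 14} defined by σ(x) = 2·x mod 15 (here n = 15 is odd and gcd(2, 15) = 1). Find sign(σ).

Orbit of 1 under x↦2x: [1, 2, 4, 8]… (length divides ord_15(2)).
π_2 has 5 disjoint cycles with lengths [4, 4, 4, 2, 1] on {0,…,14}.
5 cycles on 15: each ℓ→(−1)^(ℓ−1), product (−1)^10 = +1.
Via Zolotarev, sign(π_{2}) = (2|15) = +1.

+1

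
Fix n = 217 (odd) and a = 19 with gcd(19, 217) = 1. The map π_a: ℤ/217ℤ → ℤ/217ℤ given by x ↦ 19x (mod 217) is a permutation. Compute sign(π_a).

-1

Trace 152: π^k(152) = [152, 67, 188, 100, 164, 78, 180] for k=0..6.
Cycle type of π: 30×6 + 15×2 + 6 + 1; total 10 cycles.
217 − 10 = 207 transpositions; sign(π) = (−1)^207 = -1.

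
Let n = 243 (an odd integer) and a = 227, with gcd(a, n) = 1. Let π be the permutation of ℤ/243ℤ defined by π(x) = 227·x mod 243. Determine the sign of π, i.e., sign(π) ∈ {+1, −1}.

-1

Start at x=226: 226 → 29 → 22 → 134 → 43 → 41 → 73 → … (one orbit).
Cycle type of π: 162 + 54 + 18 + 6 + 2 + 1; total 6 cycles.
243 − 6 = 237 transpositions; sign(π) = (−1)^237 = -1.
Check: (227/243) = -1 by Zolotarev.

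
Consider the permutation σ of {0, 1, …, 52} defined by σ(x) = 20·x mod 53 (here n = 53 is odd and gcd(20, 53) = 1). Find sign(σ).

-1

Orbit of 2 under x↦20x: [2, 40, 5, 47, 39, 38, 18]… (length divides ord_53(20)).
Cycle type of π: 52 + 1; total 2 cycles.
53 − 2 = 51 transpositions; sign(π) = (−1)^51 = -1.
(20|53)_J = -1 (Zolotarev's lemma cross-check).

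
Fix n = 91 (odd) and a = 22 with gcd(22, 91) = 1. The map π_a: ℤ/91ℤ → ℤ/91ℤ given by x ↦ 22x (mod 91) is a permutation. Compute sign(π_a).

Start at x=29: 29 → 1 → 22 → 29 (one orbit).
35 cycles of lengths [3, 3, 3, 3, 3, 3, 3, 3, 3, 3, 3, 3, 3, 3, 3, 3, 3, 3, 3, 3, 3, 3, 3, 3, 3, 3, 3, 3, 1, 1, 1, 1, 1, 1, 1].
n − c = 91 − 35 = 56; sign = (−1)^56 = +1.
Via Zolotarev, sign(π_{22}) = (22|91) = +1.

+1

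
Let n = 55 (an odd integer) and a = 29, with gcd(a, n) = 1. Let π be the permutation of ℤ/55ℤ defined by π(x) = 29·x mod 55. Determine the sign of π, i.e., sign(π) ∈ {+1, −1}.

-1

Start at x=36: 36 → 54 → 26 → 39 → 31 → 19 → 1 → … (one orbit).
8 cycles of lengths [10, 10, 10, 10, 10, 2, 2, 1].
Σ(ℓ_i−1) = 55−8 = 47; sign = (−1)^47 = -1.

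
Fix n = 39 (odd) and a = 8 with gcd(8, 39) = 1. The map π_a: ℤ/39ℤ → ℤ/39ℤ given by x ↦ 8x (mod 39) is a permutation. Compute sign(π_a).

+1

Trace 5: π^k(5) = [5, 1, 8, 25] for k=0..3.
11 cycles of lengths [4, 4, 4, 4, 4, 4, 4, 4, 4, 2, 1].
With 11 cycles on 39 points, sign = (−1)^{39−11} = +1.
Via Zolotarev, sign(π_{8}) = (8|39) = +1.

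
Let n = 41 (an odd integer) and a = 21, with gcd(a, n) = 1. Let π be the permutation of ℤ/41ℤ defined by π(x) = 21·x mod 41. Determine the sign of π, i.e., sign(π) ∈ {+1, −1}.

+1

Orbit of 36 under x↦21x: [36, 18, 9, 25, 33, 37, 39]… (length divides ord_41(21)).
Cycle lengths of π_21 on ℤ/41ℤ: [20, 20, 1]; 3 cycles in total.
Σ(ℓ_i−1) = 41−3 = 38; sign = (−1)^38 = +1.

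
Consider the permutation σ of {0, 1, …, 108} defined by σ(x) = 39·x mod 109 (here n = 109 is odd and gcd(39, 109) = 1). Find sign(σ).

-1

Trace 19: π^k(19) = [19, 87, 14, 1, 39, 104, 23] for k=0..6.
Cycle lengths of π_39 on ℤ/109ℤ: [108, 1]; 2 cycles in total.
Σ(ℓ_i−1) = 109−2 = 107; sign = (−1)^107 = -1.
Zolotarev: (39|109) = -1, matching the cycle-count sign.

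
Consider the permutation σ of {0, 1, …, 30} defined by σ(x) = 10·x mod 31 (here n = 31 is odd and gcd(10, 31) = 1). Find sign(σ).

Trace 25: π^k(25) = [25, 2, 20, 14, 16, 5, 19] for k=0..6.
3 cycles of lengths [15, 15, 1].
n − c = 31 − 3 = 28; sign = (−1)^28 = +1.

+1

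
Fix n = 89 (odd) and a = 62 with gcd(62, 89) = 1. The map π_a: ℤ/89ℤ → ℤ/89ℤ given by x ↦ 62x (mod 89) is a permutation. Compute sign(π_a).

Start at x=29: 29 → 18 → 48 → 39 → 15 → 40 → 77 → … (one orbit).
π_62 has 2 disjoint cycles with lengths [88, 1] on {0,…,88}.
89 − 2 = 87 transpositions; sign(π) = (−1)^87 = -1.
Via Zolotarev, sign(π_{62}) = (62|89) = -1.

-1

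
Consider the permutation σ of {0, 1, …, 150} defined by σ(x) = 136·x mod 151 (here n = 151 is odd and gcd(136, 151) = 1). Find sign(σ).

Start at x=110: 110 → 11 → 137 → 59 → 21 → 138 → 44 → … (one orbit).
The orbit structure of x ↦ 136x mod 151: 3 orbits of sizes [75, 75, 1].
With 3 cycles on 151 points, sign = (−1)^{151−3} = +1.
(136|151)_J = +1 (Zolotarev's lemma cross-check).

+1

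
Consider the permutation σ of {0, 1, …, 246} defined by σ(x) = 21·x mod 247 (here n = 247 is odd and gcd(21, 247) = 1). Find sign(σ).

Trace 151: π^k(151) = [151, 207, 148, 144, 60, 25, 31] for k=0..6.
The orbit structure of x ↦ 21x mod 247: 11 orbits of sizes [36, 36, 36, 36, 36, 36, 18, 4, 4, 4, 1].
247 − 11 = 236 transpositions; sign(π) = (−1)^236 = +1.
(21|247)_J = +1 (Zolotarev's lemma cross-check).

+1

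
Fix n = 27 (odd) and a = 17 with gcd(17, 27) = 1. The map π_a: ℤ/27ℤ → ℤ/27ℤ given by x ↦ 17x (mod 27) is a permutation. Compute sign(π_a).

Orbit of 19 under x↦17x: [19, 26, 10, 8, 1, 17]… (length divides ord_27(17)).
Decompose π into cycles: lengths [6, 6, 6, 2, 2, 2, 2, 1] (8 cycles, including the fixed point 0).
Σ(ℓ_i−1) = 27−8 = 19; sign = (−1)^19 = -1.
(17|27)_J = -1 (Zolotarev's lemma cross-check).

-1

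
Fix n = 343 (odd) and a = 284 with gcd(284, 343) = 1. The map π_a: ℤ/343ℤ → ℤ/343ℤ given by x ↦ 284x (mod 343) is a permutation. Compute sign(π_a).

+1

Start at x=53: 53 → 303 → 302 → 18 → 310 → 232 → 32 → … (one orbit).
Decompose π into cycles: lengths [147, 147, 21, 21, 3, 3, 1] (7 cycles, including the fixed point 0).
n − c = 343 − 7 = 336; sign = (−1)^336 = +1.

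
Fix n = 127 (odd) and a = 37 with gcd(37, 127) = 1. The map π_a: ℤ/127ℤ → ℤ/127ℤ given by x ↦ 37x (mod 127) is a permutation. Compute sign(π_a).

+1

Trace 107: π^k(107) = [107, 22, 52, 19, 68, 103, 1] for k=0..6.
π_37 has 15 disjoint cycles with lengths [9, 9, 9, 9, 9, 9, 9, 9, 9, 9, 9, 9, 9, 9, 1] on {0,…,126}.
Σ(ℓ_i−1) = 127−15 = 112; sign = (−1)^112 = +1.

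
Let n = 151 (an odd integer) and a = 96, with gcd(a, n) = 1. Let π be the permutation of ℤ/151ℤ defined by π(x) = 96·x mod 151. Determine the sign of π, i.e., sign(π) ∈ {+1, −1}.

-1

Orbit of 138 under x↦96x: [138, 111, 86, 102, 128, 57, 36]… (length divides ord_151(96)).
The orbit structure of x ↦ 96x mod 151: 2 orbits of sizes [150, 1].
Σ(ℓ_i−1) = 151−2 = 149; sign = (−1)^149 = -1.
Zolotarev: (96|151) = -1, matching the cycle-count sign.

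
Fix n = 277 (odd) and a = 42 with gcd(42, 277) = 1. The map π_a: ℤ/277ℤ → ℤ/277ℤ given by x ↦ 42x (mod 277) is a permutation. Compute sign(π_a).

-1

Orbit of 164 under x↦42x: [164, 240, 108, 104, 213, 82, 120]… (length divides ord_277(42)).
π_42 has 4 disjoint cycles with lengths [92, 92, 92, 1] on {0,…,276}.
277 − 4 = 273 transpositions; sign(π) = (−1)^273 = -1.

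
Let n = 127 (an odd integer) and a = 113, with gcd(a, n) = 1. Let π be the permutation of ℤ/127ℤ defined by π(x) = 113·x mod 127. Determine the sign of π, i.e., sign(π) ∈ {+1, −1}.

+1

Start at x=18: 18 → 2 → 99 → 11 → 100 → 124 → 42 → … (one orbit).
Decompose π into cycles: lengths [63, 63, 1] (3 cycles, including the fixed point 0).
Σ(ℓ_i−1) = 127−3 = 124; sign = (−1)^124 = +1.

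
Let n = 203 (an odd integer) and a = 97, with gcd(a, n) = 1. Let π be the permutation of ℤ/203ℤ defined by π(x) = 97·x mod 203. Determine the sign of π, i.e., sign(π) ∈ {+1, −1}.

Orbit of 76 under x↦97x: [76, 64, 118, 78, 55, 57, 48]… (length divides ord_203(97)).
Decompose π into cycles: lengths [28, 28, 28, 28, 28, 28, 28, 2, 2, 2, 1] (11 cycles, including the fixed point 0).
With 11 cycles on 203 points, sign = (−1)^{203−11} = +1.

+1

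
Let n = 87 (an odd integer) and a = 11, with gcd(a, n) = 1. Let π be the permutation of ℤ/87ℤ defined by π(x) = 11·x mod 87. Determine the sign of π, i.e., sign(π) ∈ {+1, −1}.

+1

Orbit of 22 under x↦11x: [22, 68, 52, 50, 28, 47, 82]… (length divides ord_87(11)).
Cycle type of π: 28×3 + 2 + 1; total 5 cycles.
sign(π) = (−1)^{n − #cycles} = (−1)^{87−5} = (−1)^82 = +1.
Check: (11/87) = +1 by Zolotarev.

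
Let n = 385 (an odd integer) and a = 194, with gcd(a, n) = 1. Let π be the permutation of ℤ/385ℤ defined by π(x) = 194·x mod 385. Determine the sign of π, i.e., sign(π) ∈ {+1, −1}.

+1

Orbit of 19 under x↦194x: [19, 221, 139, 16, 24, 36, 54]… (length divides ord_385(194)).
The orbit structure of x ↦ 194x mod 385: 23 orbits of sizes [30, 30, 30, 30, 30, 30, 30, 30, 30, 30, 10, 10, 10, 10, 10, 6, 6, 6, 6, 6, 2, 2, 1].
sign(π) = (−1)^{n − #cycles} = (−1)^{385−23} = (−1)^362 = +1.
Check: (194/385) = +1 by Zolotarev.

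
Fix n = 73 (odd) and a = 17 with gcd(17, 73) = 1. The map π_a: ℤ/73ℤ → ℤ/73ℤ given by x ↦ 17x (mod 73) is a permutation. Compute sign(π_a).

Start at x=9: 9 → 7 → 46 → 52 → 8 → 63 → 49 → … (one orbit).
The orbit structure of x ↦ 17x mod 73: 4 orbits of sizes [24, 24, 24, 1].
sign(π) = (−1)^{n − #cycles} = (−1)^{73−4} = (−1)^69 = -1.

-1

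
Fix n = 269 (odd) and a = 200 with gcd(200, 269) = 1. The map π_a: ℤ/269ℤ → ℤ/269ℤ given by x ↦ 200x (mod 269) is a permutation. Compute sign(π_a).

Trace 126: π^k(126) = [126, 183, 16, 241, 49, 116, 66] for k=0..6.
Cycle lengths of π_200 on ℤ/269ℤ: [268, 1]; 2 cycles in total.
sign(π) = (−1)^{n − #cycles} = (−1)^{269−2} = (−1)^267 = -1.
Zolotarev: (200|269) = -1, matching the cycle-count sign.

-1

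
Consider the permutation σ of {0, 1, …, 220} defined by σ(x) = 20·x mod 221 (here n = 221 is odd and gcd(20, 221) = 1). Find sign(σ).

+1

Trace 6: π^k(6) = [6, 120, 190, 43, 197, 183, 124] for k=0..6.
Cycle lengths of π_20 on ℤ/221ℤ: [48, 48, 48, 48, 16, 12, 1]; 7 cycles in total.
7 cycles on 221: each ℓ→(−1)^(ℓ−1), product (−1)^214 = +1.
Zolotarev: (20|221) = +1, matching the cycle-count sign.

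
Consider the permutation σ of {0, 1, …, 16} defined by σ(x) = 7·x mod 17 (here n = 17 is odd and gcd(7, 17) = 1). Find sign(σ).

-1

Trace 1: π^k(1) = [1, 7, 15, 3, 4, 11, 9] for k=0..6.
2 cycles of lengths [16, 1].
sign(π) = (−1)^{n − #cycles} = (−1)^{17−2} = (−1)^15 = -1.
Via Zolotarev, sign(π_{7}) = (7|17) = -1.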